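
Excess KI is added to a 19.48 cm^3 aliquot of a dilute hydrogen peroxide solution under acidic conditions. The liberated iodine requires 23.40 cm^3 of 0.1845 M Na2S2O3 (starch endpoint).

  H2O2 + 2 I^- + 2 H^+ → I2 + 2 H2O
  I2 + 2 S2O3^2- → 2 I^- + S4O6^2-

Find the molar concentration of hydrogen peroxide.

n(S2O3^2-) = 0.02340 × 0.1845 = 4.317 × 10^-3 mol
n(I2) = n(S2O3^2-)/2 = 2.159 × 10^-3 mol
n(H2O2) in the aliquot = 2.159 × 10^-3 mol (1:1 ratio)
[H2O2] = 2.159 × 10^-3 / 0.01948 = 0.1108 mol/L

0.1108 M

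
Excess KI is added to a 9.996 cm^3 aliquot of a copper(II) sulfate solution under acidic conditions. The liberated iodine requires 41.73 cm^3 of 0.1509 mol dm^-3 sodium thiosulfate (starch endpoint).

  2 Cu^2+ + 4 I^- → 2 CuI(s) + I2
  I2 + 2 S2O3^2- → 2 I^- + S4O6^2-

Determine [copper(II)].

0.6300 mol/L

n(S2O3^2-) = 0.04173 × 0.1509 = 6.297 × 10^-3 mol
n(I2) = n(S2O3^2-)/2 = 3.149 × 10^-3 mol
From the 2:1 ratio, n(Cu2+) in the aliquot = 2/1 × 3.149 × 10^-3 = 6.297 × 10^-3 mol
[Cu2+] = 6.297 × 10^-3 / 0.009996 = 0.6300 mol/L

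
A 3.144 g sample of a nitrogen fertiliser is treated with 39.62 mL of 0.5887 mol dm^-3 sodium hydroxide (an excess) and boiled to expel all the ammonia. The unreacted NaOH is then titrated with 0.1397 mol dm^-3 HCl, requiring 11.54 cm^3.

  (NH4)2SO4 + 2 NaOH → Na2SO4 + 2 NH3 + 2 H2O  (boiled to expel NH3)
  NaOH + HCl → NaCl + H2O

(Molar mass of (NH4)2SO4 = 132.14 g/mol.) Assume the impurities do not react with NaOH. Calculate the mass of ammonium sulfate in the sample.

1.435 g

n(NaOH) added = 0.03962 × 0.5887 = 0.02332 mol
n(HCl) used in back-titration = 0.01154 × 0.1397 = 1.612 × 10^-3 mol
n(NaOH) left over = 1.612 × 10^-3 mol (1:1 ratio)
n(NaOH) consumed by analyte = 0.02332 − 1.612 × 10^-3 = 0.02171 mol
From the 1:2 ratio, n((NH4)2SO4) = 1/2 × 0.02171 = 0.01086 mol
mass of (NH4)2SO4 = 0.01086 × 132.14 = 1.435 g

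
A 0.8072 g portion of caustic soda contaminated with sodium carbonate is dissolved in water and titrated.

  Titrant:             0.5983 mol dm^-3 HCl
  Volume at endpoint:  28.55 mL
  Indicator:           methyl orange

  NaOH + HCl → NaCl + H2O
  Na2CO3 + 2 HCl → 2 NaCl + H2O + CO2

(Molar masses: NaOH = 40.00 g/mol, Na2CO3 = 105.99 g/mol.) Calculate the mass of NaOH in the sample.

n(HCl) = 0.02855 × 0.5983 = 0.01708 mol
Let x = n(NaOH), y = n(Na2CO3).
Titrant: 1x + 2y = 0.01708;  mass: 40.00x + 105.99y = 0.8072
Solving, x = 7.544 × 10^-3 mol, y = 4.769 × 10^-3 mol
mass of NaOH = 7.544 × 10^-3 × 40.00 = 0.3018 g

0.3018 g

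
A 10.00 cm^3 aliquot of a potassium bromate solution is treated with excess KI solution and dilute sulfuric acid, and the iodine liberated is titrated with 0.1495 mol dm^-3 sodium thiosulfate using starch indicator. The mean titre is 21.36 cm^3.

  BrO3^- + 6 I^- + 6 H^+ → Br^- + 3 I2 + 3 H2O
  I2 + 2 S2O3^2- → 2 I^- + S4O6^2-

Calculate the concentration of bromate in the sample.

0.05322 mol/L

n(S2O3^2-) = 0.02136 × 0.1495 = 3.193 × 10^-3 mol
n(I2) = n(S2O3^2-)/2 = 1.597 × 10^-3 mol
From the 1:3 ratio, n(BrO3^-) in the aliquot = 1/3 × 1.597 × 10^-3 = 5.322 × 10^-4 mol
[BrO3^-] = 5.322 × 10^-4 / 0.01000 = 0.05322 mol/L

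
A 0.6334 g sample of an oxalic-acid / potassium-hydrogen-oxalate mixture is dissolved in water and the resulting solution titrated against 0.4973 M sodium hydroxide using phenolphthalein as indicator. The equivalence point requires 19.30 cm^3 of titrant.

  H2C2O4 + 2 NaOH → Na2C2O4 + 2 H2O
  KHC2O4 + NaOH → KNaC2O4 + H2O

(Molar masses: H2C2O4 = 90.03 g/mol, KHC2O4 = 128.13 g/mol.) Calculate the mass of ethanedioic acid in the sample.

0.3230 g

n(NaOH) = 0.01930 × 0.4973 = 9.598 × 10^-3 mol
Let x = n(H2C2O4), y = n(KHC2O4).
Titrant: 2x + 1y = 9.598 × 10^-3;  mass: 90.03x + 128.13y = 0.6334
Solving, x = 3.588 × 10^-3 mol, y = 2.423 × 10^-3 mol
mass of H2C2O4 = 3.588 × 10^-3 × 90.03 = 0.3230 g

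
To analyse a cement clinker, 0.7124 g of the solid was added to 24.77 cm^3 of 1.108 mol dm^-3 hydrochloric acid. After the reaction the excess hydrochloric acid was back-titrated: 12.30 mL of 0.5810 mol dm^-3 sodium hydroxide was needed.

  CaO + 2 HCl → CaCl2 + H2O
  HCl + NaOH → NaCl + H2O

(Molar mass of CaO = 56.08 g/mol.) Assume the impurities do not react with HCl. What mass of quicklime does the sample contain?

0.5692 g

n(HCl) added = 0.02477 × 1.108 = 0.02745 mol
n(NaOH) used in back-titration = 0.01230 × 0.5810 = 7.146 × 10^-3 mol
n(HCl) left over = 7.146 × 10^-3 mol (1:1 ratio)
n(HCl) consumed by analyte = 0.02745 − 7.146 × 10^-3 = 0.02030 mol
From the 1:2 ratio, n(CaO) = 1/2 × 0.02030 = 0.01015 mol
mass of CaO = 0.01015 × 56.08 = 0.5692 g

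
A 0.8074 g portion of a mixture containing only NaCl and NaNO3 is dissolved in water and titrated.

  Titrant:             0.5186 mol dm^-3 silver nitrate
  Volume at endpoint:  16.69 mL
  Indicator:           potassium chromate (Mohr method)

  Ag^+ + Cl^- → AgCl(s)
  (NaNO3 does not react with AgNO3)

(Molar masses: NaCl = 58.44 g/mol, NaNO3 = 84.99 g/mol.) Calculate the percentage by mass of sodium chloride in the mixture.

n(AgNO3) = 0.01669 × 0.5186 = 8.655 × 10^-3 mol
Let x = n(NaCl), y = n(NaNO3).
Titrant: 1x = 8.655 × 10^-3;  mass: 58.44x + 84.99y = 0.8074
Solving, x = 8.655 × 10^-3 mol, y = 3.548 × 10^-3 mol
mass of NaCl = 8.655 × 10^-3 × 58.44 = 0.5058 g
% NaCl = 0.5058 / 0.8074 × 100 = 62.65 %

62.65 %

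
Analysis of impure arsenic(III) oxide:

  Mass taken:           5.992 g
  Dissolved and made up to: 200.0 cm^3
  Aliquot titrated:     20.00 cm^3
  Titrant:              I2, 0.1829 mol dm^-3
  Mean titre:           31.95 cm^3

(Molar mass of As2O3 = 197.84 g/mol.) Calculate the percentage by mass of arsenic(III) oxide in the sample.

As2O3 + 2 I2 + 2 H2O → As2O5 + 4 HI
n(I2) per titration = 0.03195 × 0.1829 = 5.844 × 10^-3 mol
From the 1:2 ratio, n(As2O3) in each aliquot = 1/2 × 5.844 × 10^-3 = 2.922 × 10^-3 mol
n(As2O3) in the whole flask = 2.922 × 10^-3 × 200.0/20.00 = 0.02922 mol
mass of As2O3 = 0.02922 × 197.84 = 5.781 g
% As2O3 = 5.781 / 5.992 × 100 = 96.47 %

96.47 %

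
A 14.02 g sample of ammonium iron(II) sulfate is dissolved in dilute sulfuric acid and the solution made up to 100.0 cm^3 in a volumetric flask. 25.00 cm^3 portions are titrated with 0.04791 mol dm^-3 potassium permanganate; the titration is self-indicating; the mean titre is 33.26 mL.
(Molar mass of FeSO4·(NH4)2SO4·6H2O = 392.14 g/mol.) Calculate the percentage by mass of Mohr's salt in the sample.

89.14 %

MnO4^- + 5 Fe^2+ + 8 H^+ → Mn^2+ + 5 Fe^3+ + 4 H2O
n(KMnO4) per titration = 0.03326 × 0.04791 = 1.593 × 10^-3 mol
From the 5:1 ratio, n(FeSO4·(NH4)2SO4·6H2O) in each aliquot = 5/1 × 1.593 × 10^-3 = 7.967 × 10^-3 mol
n(FeSO4·(NH4)2SO4·6H2O) in the whole flask = 7.967 × 10^-3 × 100.0/25.00 = 0.03187 mol
mass of FeSO4·(NH4)2SO4·6H2O = 0.03187 × 392.14 = 12.50 g
% FeSO4·(NH4)2SO4·6H2O = 12.50 / 14.02 × 100 = 89.14 %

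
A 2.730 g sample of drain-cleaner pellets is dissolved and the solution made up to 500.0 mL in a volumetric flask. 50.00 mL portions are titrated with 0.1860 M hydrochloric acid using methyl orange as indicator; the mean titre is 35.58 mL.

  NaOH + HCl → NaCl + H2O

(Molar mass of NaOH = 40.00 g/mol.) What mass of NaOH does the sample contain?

2.647 g

n(HCl) per titration = 0.03558 × 0.1860 = 6.618 × 10^-3 mol
n(NaOH) in each aliquot = 6.618 × 10^-3 mol (1:1 ratio)
n(NaOH) in the whole flask = 6.618 × 10^-3 × 500.0/50.00 = 0.06618 mol
mass of NaOH = 0.06618 × 40.00 = 2.647 g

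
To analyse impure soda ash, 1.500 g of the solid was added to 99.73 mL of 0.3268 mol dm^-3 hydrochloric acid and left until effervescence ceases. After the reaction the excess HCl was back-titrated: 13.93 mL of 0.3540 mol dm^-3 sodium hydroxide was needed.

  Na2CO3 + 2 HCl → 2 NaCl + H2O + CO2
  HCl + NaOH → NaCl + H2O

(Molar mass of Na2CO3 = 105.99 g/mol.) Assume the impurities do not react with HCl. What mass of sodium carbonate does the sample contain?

1.466 g

n(HCl) added = 0.09973 × 0.3268 = 0.03259 mol
n(NaOH) used in back-titration = 0.01393 × 0.3540 = 4.931 × 10^-3 mol
n(HCl) left over = 4.931 × 10^-3 mol (1:1 ratio)
n(HCl) consumed by analyte = 0.03259 − 4.931 × 10^-3 = 0.02766 mol
From the 1:2 ratio, n(Na2CO3) = 1/2 × 0.02766 = 0.01383 mol
mass of Na2CO3 = 0.01383 × 105.99 = 1.466 g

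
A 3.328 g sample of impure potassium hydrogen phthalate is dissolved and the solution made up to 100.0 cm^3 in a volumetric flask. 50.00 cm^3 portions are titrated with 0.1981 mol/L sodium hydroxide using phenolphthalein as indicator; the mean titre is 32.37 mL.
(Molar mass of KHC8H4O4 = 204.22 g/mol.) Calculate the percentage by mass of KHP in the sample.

KHC8H4O4 + NaOH → KNaC8H4O4 + H2O
n(NaOH) per titration = 0.03237 × 0.1981 = 6.412 × 10^-3 mol
n(KHC8H4O4) in each aliquot = 6.412 × 10^-3 mol (1:1 ratio)
n(KHC8H4O4) in the whole flask = 6.412 × 10^-3 × 100.0/50.00 = 0.01282 mol
mass of KHC8H4O4 = 0.01282 × 204.22 = 2.619 g
% KHC8H4O4 = 2.619 / 3.328 × 100 = 78.70 %

78.70 %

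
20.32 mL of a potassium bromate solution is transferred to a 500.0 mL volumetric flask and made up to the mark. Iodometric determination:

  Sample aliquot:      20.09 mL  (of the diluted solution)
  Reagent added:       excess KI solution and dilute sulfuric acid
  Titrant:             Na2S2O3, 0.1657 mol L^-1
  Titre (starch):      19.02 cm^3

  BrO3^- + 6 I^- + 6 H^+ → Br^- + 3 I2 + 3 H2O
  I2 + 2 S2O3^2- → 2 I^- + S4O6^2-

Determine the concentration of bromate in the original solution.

0.6434 mol/L

n(S2O3^2-) = 0.01902 × 0.1657 = 3.152 × 10^-3 mol
n(I2) = n(S2O3^2-)/2 = 1.576 × 10^-3 mol
From the 1:3 ratio, n(BrO3^-) in the aliquot = 1/3 × 1.576 × 10^-3 = 5.253 × 10^-4 mol
[BrO3^-]_dilute = 5.253 × 10^-4 / 0.02009 = 0.02615 mol/L
[BrO3^-]_original = 0.02615 × 500.0/20.32 = 0.6434 mol/L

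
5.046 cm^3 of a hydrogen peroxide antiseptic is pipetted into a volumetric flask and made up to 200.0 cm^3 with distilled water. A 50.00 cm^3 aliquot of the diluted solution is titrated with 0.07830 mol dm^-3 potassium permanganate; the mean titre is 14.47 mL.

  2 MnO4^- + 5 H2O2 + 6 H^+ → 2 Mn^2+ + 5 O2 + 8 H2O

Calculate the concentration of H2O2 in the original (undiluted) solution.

2.245 mol/L

n(KMnO4) = 0.01447 × 0.07830 = 1.133 × 10^-3 mol
From the 5:2 ratio, n(H2O2) in the aliquot = 5/2 × 1.133 × 10^-3 = 2.833 × 10^-3 mol
[H2O2]_dilute = 2.833 × 10^-3 / 0.05000 = 0.05665 mol/L
Dilution factor = 200.0 / 5.046 = 39.64
[H2O2]_stock = 0.05665 × 39.64 = 2.245 mol/L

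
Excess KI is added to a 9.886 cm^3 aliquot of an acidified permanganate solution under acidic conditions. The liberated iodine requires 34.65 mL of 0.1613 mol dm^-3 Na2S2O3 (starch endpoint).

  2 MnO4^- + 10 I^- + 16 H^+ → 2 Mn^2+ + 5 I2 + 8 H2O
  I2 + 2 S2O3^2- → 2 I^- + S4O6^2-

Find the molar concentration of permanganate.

n(S2O3^2-) = 0.03465 × 0.1613 = 5.589 × 10^-3 mol
n(I2) = n(S2O3^2-)/2 = 2.795 × 10^-3 mol
From the 2:5 ratio, n(MnO4^-) in the aliquot = 2/5 × 2.795 × 10^-3 = 1.118 × 10^-3 mol
[MnO4^-] = 1.118 × 10^-3 / 0.009886 = 0.1131 mol/L

0.1131 mol/L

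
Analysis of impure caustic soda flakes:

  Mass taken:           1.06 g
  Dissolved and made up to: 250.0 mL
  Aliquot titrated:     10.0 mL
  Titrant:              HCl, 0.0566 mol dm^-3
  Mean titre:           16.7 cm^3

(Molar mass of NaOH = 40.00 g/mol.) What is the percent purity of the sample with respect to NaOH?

NaOH + HCl → NaCl + H2O
n(HCl) per titration = 0.0167 × 0.0566 = 9.45 × 10^-4 mol
n(NaOH) in each aliquot = 9.45 × 10^-4 mol (1:1 ratio)
n(NaOH) in the whole flask = 9.45 × 10^-4 × 250.0/10.0 = 0.0236 mol
mass of NaOH = 0.0236 × 40.00 = 0.945 g
% NaOH = 0.945 / 1.06 × 100 = 89.2 %

89.2 %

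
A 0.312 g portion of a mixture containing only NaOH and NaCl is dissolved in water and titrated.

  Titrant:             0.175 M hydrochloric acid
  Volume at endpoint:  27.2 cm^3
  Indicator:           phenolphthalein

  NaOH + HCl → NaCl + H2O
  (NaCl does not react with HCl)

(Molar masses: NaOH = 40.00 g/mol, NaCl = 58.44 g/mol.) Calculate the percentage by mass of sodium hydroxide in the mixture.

n(HCl) = 0.0272 × 0.175 = 4.76 × 10^-3 mol
Let x = n(NaOH), y = n(NaCl).
Titrant: 1x = 4.76 × 10^-3;  mass: 40.00x + 58.44y = 0.312
Solving, x = 4.76 × 10^-3 mol, y = 2.08 × 10^-3 mol
mass of NaOH = 4.76 × 10^-3 × 40.00 = 0.190 g
% NaOH = 0.190 / 0.312 × 100 = 61.0 %

61.0 %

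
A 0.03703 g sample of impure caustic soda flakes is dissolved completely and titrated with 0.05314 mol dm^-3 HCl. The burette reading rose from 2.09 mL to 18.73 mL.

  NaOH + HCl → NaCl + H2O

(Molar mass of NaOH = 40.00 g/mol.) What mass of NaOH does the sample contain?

n(HCl) = 0.01664 L × 0.05314 mol/L = 8.842 × 10^-4 mol
n(NaOH) = 8.842 × 10^-4 mol (1:1 ratio)
mass of NaOH = 8.842 × 10^-4 × 40.00 g/mol = 0.03537 g

0.03537 g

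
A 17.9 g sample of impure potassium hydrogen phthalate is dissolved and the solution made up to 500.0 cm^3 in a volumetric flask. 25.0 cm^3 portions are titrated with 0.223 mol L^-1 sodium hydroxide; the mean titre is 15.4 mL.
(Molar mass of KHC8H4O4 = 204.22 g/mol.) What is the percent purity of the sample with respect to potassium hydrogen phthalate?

KHC8H4O4 + NaOH → KNaC8H4O4 + H2O
n(NaOH) per titration = 0.0154 × 0.223 = 3.43 × 10^-3 mol
n(KHC8H4O4) in each aliquot = 3.43 × 10^-3 mol (1:1 ratio)
n(KHC8H4O4) in the whole flask = 3.43 × 10^-3 × 500.0/25.0 = 0.0687 mol
mass of KHC8H4O4 = 0.0687 × 204.22 = 14.0 g
% KHC8H4O4 = 14.0 / 17.9 × 100 = 78.4 %

78.4 %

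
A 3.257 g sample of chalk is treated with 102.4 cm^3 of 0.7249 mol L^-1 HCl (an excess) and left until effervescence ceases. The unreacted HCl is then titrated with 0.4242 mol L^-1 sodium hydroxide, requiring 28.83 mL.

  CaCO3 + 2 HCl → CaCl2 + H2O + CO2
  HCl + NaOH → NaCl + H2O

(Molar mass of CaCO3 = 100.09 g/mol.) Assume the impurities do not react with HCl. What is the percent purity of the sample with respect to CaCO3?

95.27 %

n(HCl) added = 0.1024 × 0.7249 = 0.07423 mol
n(NaOH) used in back-titration = 0.02883 × 0.4242 = 0.01223 mol
n(HCl) left over = 0.01223 mol (1:1 ratio)
n(HCl) consumed by analyte = 0.07423 − 0.01223 = 0.06200 mol
From the 1:2 ratio, n(CaCO3) = 1/2 × 0.06200 = 0.03100 mol
mass of CaCO3 = 0.03100 × 100.09 = 3.103 g
% CaCO3 = 3.103 / 3.257 × 100 = 95.27 %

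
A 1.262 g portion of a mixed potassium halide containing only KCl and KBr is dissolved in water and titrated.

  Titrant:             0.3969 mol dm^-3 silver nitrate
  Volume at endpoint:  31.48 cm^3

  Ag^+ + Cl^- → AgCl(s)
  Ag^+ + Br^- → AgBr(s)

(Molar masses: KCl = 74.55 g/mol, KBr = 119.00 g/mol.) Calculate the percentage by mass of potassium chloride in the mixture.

n(AgNO3) = 0.03148 × 0.3969 = 0.01249 mol
Let x = n(KCl), y = n(KBr).
Titrant: 1x + 1y = 0.01249;  mass: 74.55x + 119.00y = 1.262
Solving, x = 5.058 × 10^-3 mol, y = 7.436 × 10^-3 mol
mass of KCl = 5.058 × 10^-3 × 74.55 = 0.3771 g
% KCl = 0.3771 / 1.262 × 100 = 29.88 %

29.88 %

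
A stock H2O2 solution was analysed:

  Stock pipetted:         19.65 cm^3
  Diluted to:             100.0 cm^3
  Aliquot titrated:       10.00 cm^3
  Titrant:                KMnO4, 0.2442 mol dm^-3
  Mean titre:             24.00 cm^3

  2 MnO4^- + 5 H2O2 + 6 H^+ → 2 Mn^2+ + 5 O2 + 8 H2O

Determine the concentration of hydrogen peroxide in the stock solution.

n(KMnO4) = 0.02400 × 0.2442 = 5.861 × 10^-3 mol
From the 5:2 ratio, n(H2O2) in the aliquot = 5/2 × 5.861 × 10^-3 = 0.01465 mol
[H2O2]_dilute = 0.01465 / 0.01000 = 1.465 mol/L
Dilution factor = 100.0 / 19.65 = 5.089
[H2O2]_stock = 1.465 × 5.089 = 7.456 mol/L

7.456 mol/L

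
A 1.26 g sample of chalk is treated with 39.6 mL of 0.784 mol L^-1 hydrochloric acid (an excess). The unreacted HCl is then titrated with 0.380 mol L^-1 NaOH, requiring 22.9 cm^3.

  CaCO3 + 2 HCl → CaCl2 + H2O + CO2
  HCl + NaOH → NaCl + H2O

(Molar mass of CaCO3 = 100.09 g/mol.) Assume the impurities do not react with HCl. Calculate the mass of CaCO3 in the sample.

1.12 g

n(HCl) added = 0.0396 × 0.784 = 0.0310 mol
n(NaOH) used in back-titration = 0.0229 × 0.380 = 8.70 × 10^-3 mol
n(HCl) left over = 8.70 × 10^-3 mol (1:1 ratio)
n(HCl) consumed by analyte = 0.0310 − 8.70 × 10^-3 = 0.0223 mol
From the 1:2 ratio, n(CaCO3) = 1/2 × 0.0223 = 0.0112 mol
mass of CaCO3 = 0.0112 × 100.09 = 1.12 g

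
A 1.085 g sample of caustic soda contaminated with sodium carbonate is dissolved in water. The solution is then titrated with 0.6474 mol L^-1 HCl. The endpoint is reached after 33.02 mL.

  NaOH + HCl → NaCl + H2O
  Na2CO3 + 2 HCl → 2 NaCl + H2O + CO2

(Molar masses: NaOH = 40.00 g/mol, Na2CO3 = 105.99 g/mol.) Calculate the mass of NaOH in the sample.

n(HCl) = 0.03302 × 0.6474 = 0.02138 mol
Let x = n(NaOH), y = n(Na2CO3).
Titrant: 1x + 2y = 0.02138;  mass: 40.00x + 105.99y = 1.085
Solving, x = 3.685 × 10^-3 mol, y = 8.846 × 10^-3 mol
mass of NaOH = 3.685 × 10^-3 × 40.00 = 0.1474 g

0.1474 g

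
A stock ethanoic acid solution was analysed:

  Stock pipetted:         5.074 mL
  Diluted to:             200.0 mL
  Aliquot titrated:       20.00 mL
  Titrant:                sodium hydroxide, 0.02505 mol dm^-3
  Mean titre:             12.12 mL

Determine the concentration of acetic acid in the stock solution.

0.5984 mol/L

CH3COOH + NaOH → CH3COONa + H2O
n(NaOH) = 0.01212 × 0.02505 = 3.036 × 10^-4 mol
n(CH3COOH) in the aliquot = 3.036 × 10^-4 mol (1:1 ratio)
[CH3COOH]_dilute = 3.036 × 10^-4 / 0.02000 = 0.01518 mol/L
Dilution factor = 200.0 / 5.074 = 39.42
[CH3COOH]_stock = 0.01518 × 39.42 = 0.5984 mol/L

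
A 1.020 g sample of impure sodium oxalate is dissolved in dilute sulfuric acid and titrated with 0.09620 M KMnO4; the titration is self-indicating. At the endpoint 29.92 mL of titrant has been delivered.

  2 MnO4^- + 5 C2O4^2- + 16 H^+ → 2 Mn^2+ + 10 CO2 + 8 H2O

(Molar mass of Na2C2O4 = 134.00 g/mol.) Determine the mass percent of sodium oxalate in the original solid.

94.53 %

n(KMnO4) = 0.02992 L × 0.09620 mol/L = 2.878 × 10^-3 mol
From the 5:2 ratio, n(Na2C2O4) = 5/2 × 2.878 × 10^-3 = 7.196 × 10^-3 mol
mass of Na2C2O4 = 7.196 × 10^-3 × 134.00 g/mol = 0.9642 g
% Na2C2O4 = 0.9642 / 1.020 × 100 = 94.53 %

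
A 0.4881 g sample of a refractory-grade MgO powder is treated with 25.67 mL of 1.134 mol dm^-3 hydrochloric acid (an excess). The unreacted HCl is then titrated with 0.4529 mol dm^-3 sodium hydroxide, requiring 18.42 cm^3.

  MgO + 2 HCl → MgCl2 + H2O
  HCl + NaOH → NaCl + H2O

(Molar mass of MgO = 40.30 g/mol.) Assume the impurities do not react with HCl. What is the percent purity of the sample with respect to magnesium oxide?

n(HCl) added = 0.02567 × 1.134 = 0.02911 mol
n(NaOH) used in back-titration = 0.01842 × 0.4529 = 8.342 × 10^-3 mol
n(HCl) left over = 8.342 × 10^-3 mol (1:1 ratio)
n(HCl) consumed by analyte = 0.02911 − 8.342 × 10^-3 = 0.02077 mol
From the 1:2 ratio, n(MgO) = 1/2 × 0.02077 = 0.01038 mol
mass of MgO = 0.01038 × 40.30 = 0.4185 g
% MgO = 0.4185 / 0.4881 × 100 = 85.73 %

85.73 %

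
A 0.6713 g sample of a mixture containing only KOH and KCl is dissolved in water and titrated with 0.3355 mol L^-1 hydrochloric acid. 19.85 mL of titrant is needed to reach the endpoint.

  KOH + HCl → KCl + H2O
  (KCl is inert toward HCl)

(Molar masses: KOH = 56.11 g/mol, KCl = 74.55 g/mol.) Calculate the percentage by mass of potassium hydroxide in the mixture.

55.66 %

n(HCl) = 0.01985 × 0.3355 = 6.660 × 10^-3 mol
Let x = n(KOH), y = n(KCl).
Titrant: 1x = 6.660 × 10^-3;  mass: 56.11x + 74.55y = 0.6713
Solving, x = 6.660 × 10^-3 mol, y = 3.992 × 10^-3 mol
mass of KOH = 6.660 × 10^-3 × 56.11 = 0.3737 g
% KOH = 0.3737 / 0.6713 × 100 = 55.66 %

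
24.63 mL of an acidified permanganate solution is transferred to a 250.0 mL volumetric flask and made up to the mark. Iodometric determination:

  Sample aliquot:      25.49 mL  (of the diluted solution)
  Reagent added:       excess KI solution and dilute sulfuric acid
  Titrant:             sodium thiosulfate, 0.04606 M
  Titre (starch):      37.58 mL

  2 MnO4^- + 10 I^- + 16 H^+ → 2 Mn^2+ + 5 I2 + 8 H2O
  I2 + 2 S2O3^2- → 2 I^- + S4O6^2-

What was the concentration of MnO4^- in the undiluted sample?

0.1379 M

n(S2O3^2-) = 0.03758 × 0.04606 = 1.731 × 10^-3 mol
n(I2) = n(S2O3^2-)/2 = 8.655 × 10^-4 mol
From the 2:5 ratio, n(MnO4^-) in the aliquot = 2/5 × 8.655 × 10^-4 = 3.462 × 10^-4 mol
[MnO4^-]_dilute = 3.462 × 10^-4 / 0.02549 = 0.01358 mol/L
[MnO4^-]_original = 0.01358 × 250.0/24.63 = 0.1379 mol/L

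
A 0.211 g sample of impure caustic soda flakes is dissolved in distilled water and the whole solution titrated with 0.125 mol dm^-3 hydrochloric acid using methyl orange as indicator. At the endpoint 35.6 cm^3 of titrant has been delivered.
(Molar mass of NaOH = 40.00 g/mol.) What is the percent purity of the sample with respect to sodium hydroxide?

NaOH + HCl → NaCl + H2O
n(HCl) = 0.0356 L × 0.125 mol/L = 4.45 × 10^-3 mol
n(NaOH) = 4.45 × 10^-3 mol (1:1 ratio)
mass of NaOH = 4.45 × 10^-3 × 40.00 g/mol = 0.178 g
% NaOH = 0.178 / 0.211 × 100 = 84.4 %

84.4 %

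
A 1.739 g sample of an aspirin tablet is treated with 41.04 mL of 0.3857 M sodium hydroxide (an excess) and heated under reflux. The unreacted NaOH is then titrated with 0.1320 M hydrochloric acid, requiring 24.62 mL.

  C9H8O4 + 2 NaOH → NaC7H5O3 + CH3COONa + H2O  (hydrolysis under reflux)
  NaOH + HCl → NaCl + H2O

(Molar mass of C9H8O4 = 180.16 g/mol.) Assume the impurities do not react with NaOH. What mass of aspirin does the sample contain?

n(NaOH) added = 0.04104 × 0.3857 = 0.01583 mol
n(HCl) used in back-titration = 0.02462 × 0.1320 = 3.250 × 10^-3 mol
n(NaOH) left over = 3.250 × 10^-3 mol (1:1 ratio)
n(NaOH) consumed by analyte = 0.01583 − 3.250 × 10^-3 = 0.01258 mol
From the 1:2 ratio, n(C9H8O4) = 1/2 × 0.01258 = 6.290 × 10^-3 mol
mass of C9H8O4 = 6.290 × 10^-3 × 180.16 = 1.133 g

1.133 g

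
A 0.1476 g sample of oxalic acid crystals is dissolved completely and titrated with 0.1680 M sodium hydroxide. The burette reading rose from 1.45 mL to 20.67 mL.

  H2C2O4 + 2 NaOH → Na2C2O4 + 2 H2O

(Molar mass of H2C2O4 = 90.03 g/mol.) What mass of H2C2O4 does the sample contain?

0.1454 g

n(NaOH) = 0.01922 L × 0.1680 mol/L = 3.229 × 10^-3 mol
From the 1:2 ratio, n(H2C2O4) = 1/2 × 3.229 × 10^-3 = 1.614 × 10^-3 mol
mass of H2C2O4 = 1.614 × 10^-3 × 90.03 g/mol = 0.1454 g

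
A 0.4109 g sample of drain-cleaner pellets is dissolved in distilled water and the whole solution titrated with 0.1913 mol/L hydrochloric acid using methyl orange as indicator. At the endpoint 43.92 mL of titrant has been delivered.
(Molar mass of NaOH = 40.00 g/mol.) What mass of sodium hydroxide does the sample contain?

NaOH + HCl → NaCl + H2O
n(HCl) = 0.04392 L × 0.1913 mol/L = 8.402 × 10^-3 mol
n(NaOH) = 8.402 × 10^-3 mol (1:1 ratio)
mass of NaOH = 8.402 × 10^-3 × 40.00 g/mol = 0.3361 g

0.3361 g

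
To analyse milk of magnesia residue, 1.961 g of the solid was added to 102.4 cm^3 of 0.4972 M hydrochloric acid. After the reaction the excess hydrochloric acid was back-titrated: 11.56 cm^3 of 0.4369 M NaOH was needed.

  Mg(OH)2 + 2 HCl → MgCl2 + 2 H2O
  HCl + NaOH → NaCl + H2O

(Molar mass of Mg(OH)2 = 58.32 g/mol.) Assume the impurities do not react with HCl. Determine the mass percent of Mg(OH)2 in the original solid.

n(HCl) added = 0.1024 × 0.4972 = 0.05091 mol
n(NaOH) used in back-titration = 0.01156 × 0.4369 = 5.051 × 10^-3 mol
n(HCl) left over = 5.051 × 10^-3 mol (1:1 ratio)
n(HCl) consumed by analyte = 0.05091 − 5.051 × 10^-3 = 0.04586 mol
From the 1:2 ratio, n(Mg(OH)2) = 1/2 × 0.04586 = 0.02293 mol
mass of Mg(OH)2 = 0.02293 × 58.32 = 1.337 g
% Mg(OH)2 = 1.337 / 1.961 × 100 = 68.20 %

68.20 %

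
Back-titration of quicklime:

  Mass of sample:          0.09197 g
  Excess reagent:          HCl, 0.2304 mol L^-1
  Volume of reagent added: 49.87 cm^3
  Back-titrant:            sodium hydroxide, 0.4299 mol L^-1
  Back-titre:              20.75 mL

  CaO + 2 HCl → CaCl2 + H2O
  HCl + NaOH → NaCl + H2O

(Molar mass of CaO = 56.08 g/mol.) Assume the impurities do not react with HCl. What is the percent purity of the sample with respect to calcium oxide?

n(HCl) added = 0.04987 × 0.2304 = 0.01149 mol
n(NaOH) used in back-titration = 0.02075 × 0.4299 = 8.920 × 10^-3 mol
n(HCl) left over = 8.920 × 10^-3 mol (1:1 ratio)
n(HCl) consumed by analyte = 0.01149 − 8.920 × 10^-3 = 2.570 × 10^-3 mol
From the 1:2 ratio, n(CaO) = 1/2 × 2.570 × 10^-3 = 1.285 × 10^-3 mol
mass of CaO = 1.285 × 10^-3 × 56.08 = 0.07205 g
% CaO = 0.07205 / 0.09197 × 100 = 78.34 %

78.34 %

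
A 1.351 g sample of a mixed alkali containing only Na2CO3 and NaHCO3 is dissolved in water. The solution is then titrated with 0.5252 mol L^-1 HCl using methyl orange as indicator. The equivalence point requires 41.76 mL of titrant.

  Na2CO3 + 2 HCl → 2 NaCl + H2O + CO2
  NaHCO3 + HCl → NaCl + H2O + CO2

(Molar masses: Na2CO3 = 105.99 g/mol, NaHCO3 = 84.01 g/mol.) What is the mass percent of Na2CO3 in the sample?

62.17 %

n(HCl) = 0.04176 × 0.5252 = 0.02193 mol
Let x = n(Na2CO3), y = n(NaHCO3).
Titrant: 2x + 1y = 0.02193;  mass: 105.99x + 84.01y = 1.351
Solving, x = 7.924 × 10^-3 mol, y = 6.084 × 10^-3 mol
mass of Na2CO3 = 7.924 × 10^-3 × 105.99 = 0.8399 g
% Na2CO3 = 0.8399 / 1.351 × 100 = 62.17 %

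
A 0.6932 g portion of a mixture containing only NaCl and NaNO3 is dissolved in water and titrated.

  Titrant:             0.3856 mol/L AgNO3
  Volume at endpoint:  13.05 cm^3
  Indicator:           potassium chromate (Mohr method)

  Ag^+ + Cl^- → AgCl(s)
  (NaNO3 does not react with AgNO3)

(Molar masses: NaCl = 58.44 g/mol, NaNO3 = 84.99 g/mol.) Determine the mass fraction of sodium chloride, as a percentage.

n(AgNO3) = 0.01305 × 0.3856 = 5.032 × 10^-3 mol
Let x = n(NaCl), y = n(NaNO3).
Titrant: 1x = 5.032 × 10^-3;  mass: 58.44x + 84.99y = 0.6932
Solving, x = 5.032 × 10^-3 mol, y = 4.696 × 10^-3 mol
mass of NaCl = 5.032 × 10^-3 × 58.44 = 0.2941 g
% NaCl = 0.2941 / 0.6932 × 100 = 42.42 %

42.42 %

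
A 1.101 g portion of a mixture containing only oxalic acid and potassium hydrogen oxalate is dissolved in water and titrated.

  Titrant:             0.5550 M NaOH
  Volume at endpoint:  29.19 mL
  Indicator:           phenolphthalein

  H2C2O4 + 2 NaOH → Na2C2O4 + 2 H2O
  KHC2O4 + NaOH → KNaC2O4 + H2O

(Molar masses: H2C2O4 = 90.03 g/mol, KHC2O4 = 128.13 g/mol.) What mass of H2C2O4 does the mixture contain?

0.5279 g

n(NaOH) = 0.02919 × 0.5550 = 0.01620 mol
Let x = n(H2C2O4), y = n(KHC2O4).
Titrant: 2x + 1y = 0.01620;  mass: 90.03x + 128.13y = 1.101
Solving, x = 5.864 × 10^-3 mol, y = 4.473 × 10^-3 mol
mass of H2C2O4 = 5.864 × 10^-3 × 90.03 = 0.5279 g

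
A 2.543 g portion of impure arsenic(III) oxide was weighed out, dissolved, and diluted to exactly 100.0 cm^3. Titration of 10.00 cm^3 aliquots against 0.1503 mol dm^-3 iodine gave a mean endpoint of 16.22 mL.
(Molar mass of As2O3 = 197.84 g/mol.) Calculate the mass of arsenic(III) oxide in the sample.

2.412 g

As2O3 + 2 I2 + 2 H2O → As2O5 + 4 HI
n(I2) per titration = 0.01622 × 0.1503 = 2.438 × 10^-3 mol
From the 1:2 ratio, n(As2O3) in each aliquot = 1/2 × 2.438 × 10^-3 = 1.219 × 10^-3 mol
n(As2O3) in the whole flask = 1.219 × 10^-3 × 100.0/10.00 = 0.01219 mol
mass of As2O3 = 0.01219 × 197.84 = 2.412 g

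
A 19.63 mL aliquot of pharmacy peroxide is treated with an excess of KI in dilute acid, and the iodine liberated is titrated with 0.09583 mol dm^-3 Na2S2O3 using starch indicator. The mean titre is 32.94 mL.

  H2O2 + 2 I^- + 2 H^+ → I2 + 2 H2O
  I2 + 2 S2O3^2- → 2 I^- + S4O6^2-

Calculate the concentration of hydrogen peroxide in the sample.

0.08040 mol/L

n(S2O3^2-) = 0.03294 × 0.09583 = 3.157 × 10^-3 mol
n(I2) = n(S2O3^2-)/2 = 1.578 × 10^-3 mol
n(H2O2) in the aliquot = 1.578 × 10^-3 mol (1:1 ratio)
[H2O2] = 1.578 × 10^-3 / 0.01963 = 0.08040 mol/L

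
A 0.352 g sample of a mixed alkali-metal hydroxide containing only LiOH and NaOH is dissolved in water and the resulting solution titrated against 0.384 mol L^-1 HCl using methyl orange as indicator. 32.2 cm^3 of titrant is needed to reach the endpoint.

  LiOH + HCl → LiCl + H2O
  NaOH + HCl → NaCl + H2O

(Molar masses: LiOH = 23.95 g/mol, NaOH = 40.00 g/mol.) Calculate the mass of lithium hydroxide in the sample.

n(HCl) = 0.0322 × 0.384 = 0.0124 mol
Let x = n(LiOH), y = n(NaOH).
Titrant: 1x + 1y = 0.0124;  mass: 23.95x + 40.00y = 0.352
Solving, x = 8.88 × 10^-3 mol, y = 3.48 × 10^-3 mol
mass of LiOH = 8.88 × 10^-3 × 23.95 = 0.213 g

0.213 g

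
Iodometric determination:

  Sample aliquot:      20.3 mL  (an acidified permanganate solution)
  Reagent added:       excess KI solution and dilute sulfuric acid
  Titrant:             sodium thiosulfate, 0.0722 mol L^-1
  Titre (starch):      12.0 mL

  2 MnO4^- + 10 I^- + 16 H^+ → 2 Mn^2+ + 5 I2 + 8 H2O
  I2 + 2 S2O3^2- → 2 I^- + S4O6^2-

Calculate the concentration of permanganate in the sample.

0.00854 mol/L

n(S2O3^2-) = 0.0120 × 0.0722 = 8.66 × 10^-4 mol
n(I2) = n(S2O3^2-)/2 = 4.33 × 10^-4 mol
From the 2:5 ratio, n(MnO4^-) in the aliquot = 2/5 × 4.33 × 10^-4 = 1.73 × 10^-4 mol
[MnO4^-] = 1.73 × 10^-4 / 0.0203 = 0.00854 mol/L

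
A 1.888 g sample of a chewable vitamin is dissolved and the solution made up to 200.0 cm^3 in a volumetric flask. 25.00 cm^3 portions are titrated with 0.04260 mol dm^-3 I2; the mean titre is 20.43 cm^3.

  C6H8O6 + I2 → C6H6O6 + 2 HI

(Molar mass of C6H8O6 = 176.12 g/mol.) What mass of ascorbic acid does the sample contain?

1.226 g

n(I2) per titration = 0.02043 × 0.04260 = 8.703 × 10^-4 mol
n(C6H8O6) in each aliquot = 8.703 × 10^-4 mol (1:1 ratio)
n(C6H8O6) in the whole flask = 8.703 × 10^-4 × 200.0/25.00 = 6.963 × 10^-3 mol
mass of C6H8O6 = 6.963 × 10^-3 × 176.12 = 1.226 g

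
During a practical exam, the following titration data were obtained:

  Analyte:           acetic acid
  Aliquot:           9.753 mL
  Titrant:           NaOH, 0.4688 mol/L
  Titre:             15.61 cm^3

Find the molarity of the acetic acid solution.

CH3COOH + NaOH → CH3COONa + H2O
n(NaOH) = 0.01561 L × 0.4688 mol/L = 7.318 × 10^-3 mol
n(CH3COOH) = 7.318 × 10^-3 mol (1:1 mole ratio)
[CH3COOH] = 7.318 × 10^-3 mol / 0.009753 L = 0.7503 mol/L

0.7503 mol/L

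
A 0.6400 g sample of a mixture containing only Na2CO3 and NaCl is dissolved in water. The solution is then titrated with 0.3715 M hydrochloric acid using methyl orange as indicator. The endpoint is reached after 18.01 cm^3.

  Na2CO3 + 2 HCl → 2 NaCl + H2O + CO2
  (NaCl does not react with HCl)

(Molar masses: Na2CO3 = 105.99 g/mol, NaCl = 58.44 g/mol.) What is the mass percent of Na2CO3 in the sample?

55.40 %

n(HCl) = 0.01801 × 0.3715 = 6.691 × 10^-3 mol
Let x = n(Na2CO3), y = n(NaCl).
Titrant: 2x = 6.691 × 10^-3;  mass: 105.99x + 58.44y = 0.6400
Solving, x = 3.345 × 10^-3 mol, y = 4.884 × 10^-3 mol
mass of Na2CO3 = 3.345 × 10^-3 × 105.99 = 0.3546 g
% Na2CO3 = 0.3546 / 0.6400 × 100 = 55.40 %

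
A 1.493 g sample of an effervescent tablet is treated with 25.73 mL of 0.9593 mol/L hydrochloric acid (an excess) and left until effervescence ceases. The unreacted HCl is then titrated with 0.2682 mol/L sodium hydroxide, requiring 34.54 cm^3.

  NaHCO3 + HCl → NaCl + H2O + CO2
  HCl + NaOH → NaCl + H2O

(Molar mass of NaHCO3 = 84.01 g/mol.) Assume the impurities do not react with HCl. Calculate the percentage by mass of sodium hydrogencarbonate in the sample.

86.76 %

n(HCl) added = 0.02573 × 0.9593 = 0.02468 mol
n(NaOH) used in back-titration = 0.03454 × 0.2682 = 9.264 × 10^-3 mol
n(HCl) left over = 9.264 × 10^-3 mol (1:1 ratio)
n(HCl) consumed by analyte = 0.02468 − 9.264 × 10^-3 = 0.01542 mol
n(NaHCO3) = 0.01542 mol (1:1 ratio)
mass of NaHCO3 = 0.01542 × 84.01 = 1.295 g
% NaHCO3 = 1.295 / 1.493 × 100 = 86.76 %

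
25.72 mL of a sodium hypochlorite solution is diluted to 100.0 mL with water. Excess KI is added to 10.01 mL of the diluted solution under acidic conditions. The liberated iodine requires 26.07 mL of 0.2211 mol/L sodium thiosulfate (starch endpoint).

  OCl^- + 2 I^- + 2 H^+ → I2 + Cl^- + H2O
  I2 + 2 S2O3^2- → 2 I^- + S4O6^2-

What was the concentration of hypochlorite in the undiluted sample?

n(S2O3^2-) = 0.02607 × 0.2211 = 5.764 × 10^-3 mol
n(I2) = n(S2O3^2-)/2 = 2.882 × 10^-3 mol
n(OCl^-) in the aliquot = 2.882 × 10^-3 mol (1:1 ratio)
[OCl^-]_dilute = 2.882 × 10^-3 / 0.01001 = 0.2879 mol/L
[OCl^-]_original = 0.2879 × 100.0/25.72 = 1.119 mol/L

1.119 mol/L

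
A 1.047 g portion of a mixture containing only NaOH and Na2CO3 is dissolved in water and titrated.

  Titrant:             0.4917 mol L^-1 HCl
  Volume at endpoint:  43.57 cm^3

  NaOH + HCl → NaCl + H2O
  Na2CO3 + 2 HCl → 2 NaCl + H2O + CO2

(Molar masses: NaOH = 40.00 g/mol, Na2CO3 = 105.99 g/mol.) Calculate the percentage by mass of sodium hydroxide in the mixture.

n(HCl) = 0.04357 × 0.4917 = 0.02142 mol
Let x = n(NaOH), y = n(Na2CO3).
Titrant: 1x + 2y = 0.02142;  mass: 40.00x + 105.99y = 1.047
Solving, x = 6.797 × 10^-3 mol, y = 7.313 × 10^-3 mol
mass of NaOH = 6.797 × 10^-3 × 40.00 = 0.2719 g
% NaOH = 0.2719 / 1.047 × 100 = 25.97 %

25.97 %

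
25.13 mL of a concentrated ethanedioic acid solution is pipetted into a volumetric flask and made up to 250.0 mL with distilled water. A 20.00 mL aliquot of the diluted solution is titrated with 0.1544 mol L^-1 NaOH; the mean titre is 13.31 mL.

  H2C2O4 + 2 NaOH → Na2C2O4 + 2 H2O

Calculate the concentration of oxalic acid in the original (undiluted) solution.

n(NaOH) = 0.01331 × 0.1544 = 2.055 × 10^-3 mol
From the 1:2 ratio, n(H2C2O4) in the aliquot = 1/2 × 2.055 × 10^-3 = 1.028 × 10^-3 mol
[H2C2O4]_dilute = 1.028 × 10^-3 / 0.02000 = 0.05138 mol/L
Dilution factor = 250.0 / 25.13 = 9.948
[H2C2O4]_stock = 0.05138 × 9.948 = 0.5111 mol/L

0.5111 mol/L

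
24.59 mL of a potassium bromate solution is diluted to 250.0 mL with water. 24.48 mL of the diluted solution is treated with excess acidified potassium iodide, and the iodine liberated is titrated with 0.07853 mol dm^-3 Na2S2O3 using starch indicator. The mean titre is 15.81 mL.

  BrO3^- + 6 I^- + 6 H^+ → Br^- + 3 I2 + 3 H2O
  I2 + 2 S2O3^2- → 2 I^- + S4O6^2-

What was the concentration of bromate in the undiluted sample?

0.08594 mol/L

n(S2O3^2-) = 0.01581 × 0.07853 = 1.242 × 10^-3 mol
n(I2) = n(S2O3^2-)/2 = 6.208 × 10^-4 mol
From the 1:3 ratio, n(BrO3^-) in the aliquot = 1/3 × 6.208 × 10^-4 = 2.069 × 10^-4 mol
[BrO3^-]_dilute = 2.069 × 10^-4 / 0.02448 = 0.008453 mol/L
[BrO3^-]_original = 0.008453 × 250.0/24.59 = 0.08594 mol/L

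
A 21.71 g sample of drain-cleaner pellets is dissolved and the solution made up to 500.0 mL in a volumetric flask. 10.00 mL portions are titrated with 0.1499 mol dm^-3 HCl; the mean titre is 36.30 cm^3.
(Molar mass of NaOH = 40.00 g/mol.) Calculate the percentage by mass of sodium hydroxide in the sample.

NaOH + HCl → NaCl + H2O
n(HCl) per titration = 0.03630 × 0.1499 = 5.441 × 10^-3 mol
n(NaOH) in each aliquot = 5.441 × 10^-3 mol (1:1 ratio)
n(NaOH) in the whole flask = 5.441 × 10^-3 × 500.0/10.00 = 0.2721 mol
mass of NaOH = 0.2721 × 40.00 = 10.88 g
% NaOH = 10.88 / 21.71 × 100 = 50.13 %

50.13 %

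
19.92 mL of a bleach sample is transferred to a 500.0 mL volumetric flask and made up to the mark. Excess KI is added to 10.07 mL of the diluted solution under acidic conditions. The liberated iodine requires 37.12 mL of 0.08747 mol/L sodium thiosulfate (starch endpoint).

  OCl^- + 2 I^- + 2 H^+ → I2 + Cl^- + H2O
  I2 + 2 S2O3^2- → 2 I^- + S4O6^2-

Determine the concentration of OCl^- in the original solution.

4.047 mol/L

n(S2O3^2-) = 0.03712 × 0.08747 = 3.247 × 10^-3 mol
n(I2) = n(S2O3^2-)/2 = 1.623 × 10^-3 mol
n(OCl^-) in the aliquot = 1.623 × 10^-3 mol (1:1 ratio)
[OCl^-]_dilute = 1.623 × 10^-3 / 0.01007 = 0.1612 mol/L
[OCl^-]_original = 0.1612 × 500.0/19.92 = 4.047 mol/L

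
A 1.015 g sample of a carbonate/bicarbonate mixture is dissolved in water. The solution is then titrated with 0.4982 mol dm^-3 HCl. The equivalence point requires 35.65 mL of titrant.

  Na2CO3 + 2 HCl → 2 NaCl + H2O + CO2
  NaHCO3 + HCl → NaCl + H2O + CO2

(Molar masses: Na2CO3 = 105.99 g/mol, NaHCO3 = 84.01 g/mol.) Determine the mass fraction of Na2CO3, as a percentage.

80.31 %

n(HCl) = 0.03565 × 0.4982 = 0.01776 mol
Let x = n(Na2CO3), y = n(NaHCO3).
Titrant: 2x + 1y = 0.01776;  mass: 105.99x + 84.01y = 1.015
Solving, x = 7.691 × 10^-3 mol, y = 2.378 × 10^-3 mol
mass of Na2CO3 = 7.691 × 10^-3 × 105.99 = 0.8152 g
% Na2CO3 = 0.8152 / 1.015 × 100 = 80.31 %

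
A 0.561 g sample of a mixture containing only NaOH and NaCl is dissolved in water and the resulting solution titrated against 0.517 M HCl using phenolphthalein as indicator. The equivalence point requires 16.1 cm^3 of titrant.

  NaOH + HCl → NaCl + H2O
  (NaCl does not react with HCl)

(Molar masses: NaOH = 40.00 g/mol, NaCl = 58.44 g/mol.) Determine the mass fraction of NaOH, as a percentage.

59.3 %

n(HCl) = 0.0161 × 0.517 = 8.32 × 10^-3 mol
Let x = n(NaOH), y = n(NaCl).
Titrant: 1x = 8.32 × 10^-3;  mass: 40.00x + 58.44y = 0.561
Solving, x = 8.32 × 10^-3 mol, y = 3.90 × 10^-3 mol
mass of NaOH = 8.32 × 10^-3 × 40.00 = 0.333 g
% NaOH = 0.333 / 0.561 × 100 = 59.3 %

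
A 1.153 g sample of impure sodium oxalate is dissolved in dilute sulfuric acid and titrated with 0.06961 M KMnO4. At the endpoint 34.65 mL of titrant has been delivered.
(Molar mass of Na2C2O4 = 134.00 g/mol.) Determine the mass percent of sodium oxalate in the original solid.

2 MnO4^- + 5 C2O4^2- + 16 H^+ → 2 Mn^2+ + 10 CO2 + 8 H2O
n(KMnO4) = 0.03465 L × 0.06961 mol/L = 2.412 × 10^-3 mol
From the 5:2 ratio, n(Na2C2O4) = 5/2 × 2.412 × 10^-3 = 6.030 × 10^-3 mol
mass of Na2C2O4 = 6.030 × 10^-3 × 134.00 g/mol = 0.8080 g
% Na2C2O4 = 0.8080 / 1.153 × 100 = 70.08 %

70.08 %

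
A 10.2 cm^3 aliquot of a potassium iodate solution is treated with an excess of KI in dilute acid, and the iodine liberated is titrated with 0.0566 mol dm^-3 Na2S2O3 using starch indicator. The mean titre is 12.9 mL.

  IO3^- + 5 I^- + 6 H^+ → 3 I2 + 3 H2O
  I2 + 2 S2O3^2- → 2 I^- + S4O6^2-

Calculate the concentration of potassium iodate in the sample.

0.0119 mol/L

n(S2O3^2-) = 0.0129 × 0.0566 = 7.30 × 10^-4 mol
n(I2) = n(S2O3^2-)/2 = 3.65 × 10^-4 mol
From the 1:3 ratio, n(IO3^-) in the aliquot = 1/3 × 3.65 × 10^-4 = 1.22 × 10^-4 mol
[IO3^-] = 1.22 × 10^-4 / 0.0102 = 0.0119 mol/L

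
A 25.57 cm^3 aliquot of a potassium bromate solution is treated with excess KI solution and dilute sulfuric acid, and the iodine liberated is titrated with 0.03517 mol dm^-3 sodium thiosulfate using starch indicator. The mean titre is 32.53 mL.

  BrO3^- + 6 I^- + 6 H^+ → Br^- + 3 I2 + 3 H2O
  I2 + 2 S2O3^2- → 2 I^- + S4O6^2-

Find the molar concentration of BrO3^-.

n(S2O3^2-) = 0.03253 × 0.03517 = 1.144 × 10^-3 mol
n(I2) = n(S2O3^2-)/2 = 5.720 × 10^-4 mol
From the 1:3 ratio, n(BrO3^-) in the aliquot = 1/3 × 5.720 × 10^-4 = 1.907 × 10^-4 mol
[BrO3^-] = 1.907 × 10^-4 / 0.02557 = 0.007457 mol/L

0.007457 mol/L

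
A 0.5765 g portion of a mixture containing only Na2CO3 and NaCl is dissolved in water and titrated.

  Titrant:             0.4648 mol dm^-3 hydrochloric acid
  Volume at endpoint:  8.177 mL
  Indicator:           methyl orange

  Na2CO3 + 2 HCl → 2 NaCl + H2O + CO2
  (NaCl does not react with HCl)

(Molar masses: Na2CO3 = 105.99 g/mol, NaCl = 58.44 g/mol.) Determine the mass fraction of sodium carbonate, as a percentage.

34.94 %

n(HCl) = 0.008177 × 0.4648 = 3.801 × 10^-3 mol
Let x = n(Na2CO3), y = n(NaCl).
Titrant: 2x = 3.801 × 10^-3;  mass: 105.99x + 58.44y = 0.5765
Solving, x = 1.900 × 10^-3 mol, y = 6.418 × 10^-3 mol
mass of Na2CO3 = 1.900 × 10^-3 × 105.99 = 0.2014 g
% Na2CO3 = 0.2014 / 0.5765 × 100 = 34.94 %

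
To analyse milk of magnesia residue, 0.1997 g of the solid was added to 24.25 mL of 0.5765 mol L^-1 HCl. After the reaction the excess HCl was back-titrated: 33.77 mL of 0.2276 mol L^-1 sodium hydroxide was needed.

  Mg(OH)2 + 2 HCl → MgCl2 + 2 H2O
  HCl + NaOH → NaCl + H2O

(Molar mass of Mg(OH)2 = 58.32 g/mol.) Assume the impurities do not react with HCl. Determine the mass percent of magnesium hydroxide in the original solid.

91.91 %

n(HCl) added = 0.02425 × 0.5765 = 0.01398 mol
n(NaOH) used in back-titration = 0.03377 × 0.2276 = 7.686 × 10^-3 mol
n(HCl) left over = 7.686 × 10^-3 mol (1:1 ratio)
n(HCl) consumed by analyte = 0.01398 − 7.686 × 10^-3 = 6.294 × 10^-3 mol
From the 1:2 ratio, n(Mg(OH)2) = 1/2 × 6.294 × 10^-3 = 3.147 × 10^-3 mol
mass of Mg(OH)2 = 3.147 × 10^-3 × 58.32 = 0.1835 g
% Mg(OH)2 = 0.1835 / 0.1997 × 100 = 91.91 %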